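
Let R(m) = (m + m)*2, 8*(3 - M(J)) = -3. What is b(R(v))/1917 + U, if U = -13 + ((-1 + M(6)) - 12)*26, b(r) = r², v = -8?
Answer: -2014505/7668 ≈ -262.72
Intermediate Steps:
M(J) = 27/8 (M(J) = 3 - ⅛*(-3) = 3 + 3/8 = 27/8)
R(m) = 4*m (R(m) = (2*m)*2 = 4*m)
U = -1053/4 (U = -13 + ((-1 + 27/8) - 12)*26 = -13 + (19/8 - 12)*26 = -13 - 77/8*26 = -13 - 1001/4 = -1053/4 ≈ -263.25)
b(R(v))/1917 + U = (4*(-8))²/1917 - 1053/4 = (-32)²*(1/1917) - 1053/4 = 1024*(1/1917) - 1053/4 = 1024/1917 - 1053/4 = -2014505/7668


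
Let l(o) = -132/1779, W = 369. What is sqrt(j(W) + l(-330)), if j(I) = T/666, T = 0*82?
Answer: 2*I*sqrt(6523)/593 ≈ 0.2724*I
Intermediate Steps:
T = 0
l(o) = -44/593 (l(o) = -132*1/1779 = -44/593)
j(I) = 0 (j(I) = 0/666 = 0*(1/666) = 0)
sqrt(j(W) + l(-330)) = sqrt(0 - 44/593) = sqrt(-44/593) = 2*I*sqrt(6523)/593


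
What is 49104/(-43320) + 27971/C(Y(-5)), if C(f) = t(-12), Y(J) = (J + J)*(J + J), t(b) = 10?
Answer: 10093439/3610 ≈ 2796.0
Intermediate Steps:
Y(J) = 4*J² (Y(J) = (2*J)*(2*J) = 4*J²)
C(f) = 10
49104/(-43320) + 27971/C(Y(-5)) = 49104/(-43320) + 27971/10 = 49104*(-1/43320) + 27971*(⅒) = -2046/1805 + 27971/10 = 10093439/3610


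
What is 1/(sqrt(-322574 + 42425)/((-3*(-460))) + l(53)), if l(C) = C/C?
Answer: 634800/728183 - 460*I*sqrt(280149)/728183 ≈ 0.87176 - 0.33436*I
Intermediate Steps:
l(C) = 1
1/(sqrt(-322574 + 42425)/((-3*(-460))) + l(53)) = 1/(sqrt(-322574 + 42425)/((-3*(-460))) + 1) = 1/(sqrt(-280149)/1380 + 1) = 1/((I*sqrt(280149))*(1/1380) + 1) = 1/(I*sqrt(280149)/1380 + 1) = 1/(1 + I*sqrt(280149)/1380)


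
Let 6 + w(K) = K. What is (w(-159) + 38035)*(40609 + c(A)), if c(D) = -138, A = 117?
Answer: 1532636770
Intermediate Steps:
w(K) = -6 + K
(w(-159) + 38035)*(40609 + c(A)) = ((-6 - 159) + 38035)*(40609 - 138) = (-165 + 38035)*40471 = 37870*40471 = 1532636770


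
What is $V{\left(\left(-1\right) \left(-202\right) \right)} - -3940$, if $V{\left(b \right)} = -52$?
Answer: $3888$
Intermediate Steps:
$V{\left(\left(-1\right) \left(-202\right) \right)} - -3940 = -52 - -3940 = -52 + 3940 = 3888$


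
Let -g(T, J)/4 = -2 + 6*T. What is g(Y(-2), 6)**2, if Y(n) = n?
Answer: 3136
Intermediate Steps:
g(T, J) = 8 - 24*T (g(T, J) = -4*(-2 + 6*T) = 8 - 24*T)
g(Y(-2), 6)**2 = (8 - 24*(-2))**2 = (8 + 48)**2 = 56**2 = 3136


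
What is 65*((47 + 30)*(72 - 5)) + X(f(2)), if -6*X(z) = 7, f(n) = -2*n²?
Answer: 2012003/6 ≈ 3.3533e+5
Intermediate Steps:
X(z) = -7/6 (X(z) = -⅙*7 = -7/6)
65*((47 + 30)*(72 - 5)) + X(f(2)) = 65*((47 + 30)*(72 - 5)) - 7/6 = 65*(77*67) - 7/6 = 65*5159 - 7/6 = 335335 - 7/6 = 2012003/6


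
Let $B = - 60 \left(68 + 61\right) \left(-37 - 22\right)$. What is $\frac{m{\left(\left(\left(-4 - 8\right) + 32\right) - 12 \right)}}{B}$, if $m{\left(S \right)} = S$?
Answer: $\frac{2}{114165} \approx 1.7518 \cdot 10^{-5}$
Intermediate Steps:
$B = 456660$ ($B = - 60 \cdot 129 \left(-59\right) = \left(-60\right) \left(-7611\right) = 456660$)
$\frac{m{\left(\left(\left(-4 - 8\right) + 32\right) - 12 \right)}}{B} = \frac{\left(\left(-4 - 8\right) + 32\right) - 12}{456660} = \left(\left(-12 + 32\right) - 12\right) \frac{1}{456660} = \left(20 - 12\right) \frac{1}{456660} = 8 \cdot \frac{1}{456660} = \frac{2}{114165}$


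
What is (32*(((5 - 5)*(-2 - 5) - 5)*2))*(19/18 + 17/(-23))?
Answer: -20960/207 ≈ -101.26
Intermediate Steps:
(32*(((5 - 5)*(-2 - 5) - 5)*2))*(19/18 + 17/(-23)) = (32*((0*(-7) - 5)*2))*(19*(1/18) + 17*(-1/23)) = (32*((0 - 5)*2))*(19/18 - 17/23) = (32*(-5*2))*(131/414) = (32*(-10))*(131/414) = -320*131/414 = -20960/207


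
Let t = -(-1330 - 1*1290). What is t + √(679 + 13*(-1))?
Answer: 2620 + 3*√74 ≈ 2645.8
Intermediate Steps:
t = 2620 (t = -(-1330 - 1290) = -1*(-2620) = 2620)
t + √(679 + 13*(-1)) = 2620 + √(679 + 13*(-1)) = 2620 + √(679 - 13) = 2620 + √666 = 2620 + 3*√74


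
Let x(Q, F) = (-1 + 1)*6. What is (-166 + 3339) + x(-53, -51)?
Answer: 3173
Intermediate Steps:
x(Q, F) = 0 (x(Q, F) = 0*6 = 0)
(-166 + 3339) + x(-53, -51) = (-166 + 3339) + 0 = 3173 + 0 = 3173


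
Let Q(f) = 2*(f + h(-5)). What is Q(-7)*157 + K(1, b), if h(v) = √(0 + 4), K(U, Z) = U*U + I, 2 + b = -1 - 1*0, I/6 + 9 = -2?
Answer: -1635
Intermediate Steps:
I = -66 (I = -54 + 6*(-2) = -54 - 12 = -66)
b = -3 (b = -2 + (-1 - 1*0) = -2 + (-1 + 0) = -2 - 1 = -3)
K(U, Z) = -66 + U² (K(U, Z) = U*U - 66 = U² - 66 = -66 + U²)
h(v) = 2 (h(v) = √4 = 2)
Q(f) = 4 + 2*f (Q(f) = 2*(f + 2) = 2*(2 + f) = 4 + 2*f)
Q(-7)*157 + K(1, b) = (4 + 2*(-7))*157 + (-66 + 1²) = (4 - 14)*157 + (-66 + 1) = -10*157 - 65 = -1570 - 65 = -1635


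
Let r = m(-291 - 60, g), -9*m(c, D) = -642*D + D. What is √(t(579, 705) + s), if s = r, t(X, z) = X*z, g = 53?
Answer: 4*√231733/3 ≈ 641.85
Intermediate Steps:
m(c, D) = 641*D/9 (m(c, D) = -(-642*D + D)/9 = -(-641)*D/9 = 641*D/9)
r = 33973/9 (r = (641/9)*53 = 33973/9 ≈ 3774.8)
s = 33973/9 ≈ 3774.8
√(t(579, 705) + s) = √(579*705 + 33973/9) = √(408195 + 33973/9) = √(3707728/9) = 4*√231733/3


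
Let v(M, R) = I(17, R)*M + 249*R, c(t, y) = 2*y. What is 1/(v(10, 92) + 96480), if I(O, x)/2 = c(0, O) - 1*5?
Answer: 1/119968 ≈ 8.3356e-6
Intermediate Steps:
I(O, x) = -10 + 4*O (I(O, x) = 2*(2*O - 1*5) = 2*(2*O - 5) = 2*(-5 + 2*O) = -10 + 4*O)
v(M, R) = 58*M + 249*R (v(M, R) = (-10 + 4*17)*M + 249*R = (-10 + 68)*M + 249*R = 58*M + 249*R)
1/(v(10, 92) + 96480) = 1/((58*10 + 249*92) + 96480) = 1/((580 + 22908) + 96480) = 1/(23488 + 96480) = 1/119968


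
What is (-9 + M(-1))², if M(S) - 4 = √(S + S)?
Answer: (5 - I*√2)² ≈ 23.0 - 14.142*I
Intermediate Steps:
M(S) = 4 + √2*√S (M(S) = 4 + √(S + S) = 4 + √(2*S) = 4 + √2*√S)
(-9 + M(-1))² = (-9 + (4 + √2*√(-1)))² = (-9 + (4 + √2*I))² = (-9 + (4 + I*√2))² = (-5 + I*√2)²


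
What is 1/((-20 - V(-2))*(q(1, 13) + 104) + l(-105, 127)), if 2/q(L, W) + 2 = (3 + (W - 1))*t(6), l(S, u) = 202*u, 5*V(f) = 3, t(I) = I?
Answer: 220/5172449 ≈ 4.2533e-5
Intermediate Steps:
V(f) = ⅗ (V(f) = (⅕)*3 = ⅗)
q(L, W) = 2/(10 + 6*W) (q(L, W) = 2/(-2 + (3 + (W - 1))*6) = 2/(-2 + (3 + (-1 + W))*6) = 2/(-2 + (2 + W)*6) = 2/(-2 + (12 + 6*W)) = 2/(10 + 6*W))
1/((-20 - V(-2))*(q(1, 13) + 104) + l(-105, 127)) = 1/((-20 - 1*⅗)*(1/(5 + 3*13) + 104) + 202*127) = 1/((-20 - ⅗)*(1/(5 + 39) + 104) + 25654) = 1/(-103*(1/44 + 104)/5 + 25654) = 1/(-103/5*4577/44 + 25654) = 1/(-471431/220 + 25654) = 1/(5172449/220) = 220/5172449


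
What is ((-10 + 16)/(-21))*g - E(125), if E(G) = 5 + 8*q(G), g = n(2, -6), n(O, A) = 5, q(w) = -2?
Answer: 67/7 ≈ 9.5714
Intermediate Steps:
g = 5
E(G) = -11 (E(G) = 5 + 8*(-2) = 5 - 16 = -11)
((-10 + 16)/(-21))*g - E(125) = ((-10 + 16)/(-21))*5 - 1*(-11) = -1/21*6*5 + 11 = -2/7*5 + 11 = -10/7 + 11 = 67/7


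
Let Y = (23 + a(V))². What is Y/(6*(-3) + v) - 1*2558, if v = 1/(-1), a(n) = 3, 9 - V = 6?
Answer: -49278/19 ≈ -2593.6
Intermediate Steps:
V = 3 (V = 9 - 1*6 = 9 - 6 = 3)
v = -1
Y = 676 (Y = (23 + 3)² = 26² = 676)
Y/(6*(-3) + v) - 1*2558 = 676/(6*(-3) - 1) - 1*2558 = 676/(-18 - 1) - 2558 = 676/(-19) - 2558 = 676*(-1/19) - 2558 = -676/19 - 2558 = -49278/19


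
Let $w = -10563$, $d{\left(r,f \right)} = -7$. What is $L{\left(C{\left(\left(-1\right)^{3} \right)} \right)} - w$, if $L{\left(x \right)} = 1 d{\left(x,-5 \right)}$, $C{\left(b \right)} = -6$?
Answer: $10556$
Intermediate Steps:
$L{\left(x \right)} = -7$ ($L{\left(x \right)} = 1 \left(-7\right) = -7$)
$L{\left(C{\left(\left(-1\right)^{3} \right)} \right)} - w = -7 - -10563 = -7 + 10563 = 10556$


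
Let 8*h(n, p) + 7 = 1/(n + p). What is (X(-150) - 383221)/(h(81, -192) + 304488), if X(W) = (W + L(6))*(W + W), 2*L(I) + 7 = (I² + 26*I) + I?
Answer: -162890724/135192283 ≈ -1.2049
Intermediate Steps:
L(I) = -7/2 + I²/2 + 27*I/2 (L(I) = -7/2 + ((I² + 26*I) + I)/2 = -7/2 + (I² + 27*I)/2 = -7/2 + (I²/2 + 27*I/2) = -7/2 + I²/2 + 27*I/2)
h(n, p) = -7/8 + 1/(8*(n + p))
X(W) = 2*W*(191/2 + W) (X(W) = (W + (-7/2 + (½)*6² + (27/2)*6))*(W + W) = (W + (-7/2 + (½)*36 + 81))*(2*W) = (W + (-7/2 + 18 + 81))*(2*W) = (W + 191/2)*(2*W) = (191/2 + W)*(2*W) = 2*W*(191/2 + W))
(X(-150) - 383221)/(h(81, -192) + 304488) = (-150*(191 + 2*(-150)) - 383221)/((1 - 7*81 - 7*(-192))/(8*(81 - 192)) + 304488) = (-150*(191 - 300) - 383221)/((⅛)*(1 - 567 + 1344)/(-111) + 304488) = (-150*(-109) - 383221)/((⅛)*(-1/111)*778 + 304488) = (16350 - 383221)/(-389/444 + 304488) = -366871/135192283/444 = -366871*444/135192283 = -162890724/135192283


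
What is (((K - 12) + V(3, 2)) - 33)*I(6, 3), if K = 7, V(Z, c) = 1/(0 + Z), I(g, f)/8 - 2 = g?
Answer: -7232/3 ≈ -2410.7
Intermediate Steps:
I(g, f) = 16 + 8*g
V(Z, c) = 1/Z
(((K - 12) + V(3, 2)) - 33)*I(6, 3) = (((7 - 12) + 1/3) - 33)*(16 + 8*6) = ((-5 + ⅓) - 33)*(16 + 48) = (-14/3 - 33)*64 = -113/3*64 = -7232/3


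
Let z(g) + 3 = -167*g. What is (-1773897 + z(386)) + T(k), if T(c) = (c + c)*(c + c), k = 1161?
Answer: 3553322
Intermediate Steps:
z(g) = -3 - 167*g
T(c) = 4*c**2 (T(c) = (2*c)*(2*c) = 4*c**2)
(-1773897 + z(386)) + T(k) = (-1773897 + (-3 - 167*386)) + 4*1161**2 = (-1773897 + (-3 - 64462)) + 4*1347921 = (-1773897 - 64465) + 5391684 = -1838362 + 5391684 = 3553322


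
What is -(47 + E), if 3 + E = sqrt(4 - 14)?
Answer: -44 - I*sqrt(10) ≈ -44.0 - 3.1623*I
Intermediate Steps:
E = -3 + I*sqrt(10) (E = -3 + sqrt(4 - 14) = -3 + sqrt(-10) = -3 + I*sqrt(10) ≈ -3.0 + 3.1623*I)
-(47 + E) = -(47 + (-3 + I*sqrt(10))) = -(44 + I*sqrt(10)) = -44 - I*sqrt(10)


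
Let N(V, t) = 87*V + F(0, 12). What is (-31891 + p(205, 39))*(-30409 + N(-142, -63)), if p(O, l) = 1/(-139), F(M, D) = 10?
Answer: 189517636050/139 ≈ 1.3634e+9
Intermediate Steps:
p(O, l) = -1/139
N(V, t) = 10 + 87*V (N(V, t) = 87*V + 10 = 10 + 87*V)
(-31891 + p(205, 39))*(-30409 + N(-142, -63)) = (-31891 - 1/139)*(-30409 + (10 + 87*(-142))) = -4432850*(-30409 + (10 - 12354))/139 = -4432850*(-30409 - 12344)/139 = -4432850/139*(-42753) = 189517636050/139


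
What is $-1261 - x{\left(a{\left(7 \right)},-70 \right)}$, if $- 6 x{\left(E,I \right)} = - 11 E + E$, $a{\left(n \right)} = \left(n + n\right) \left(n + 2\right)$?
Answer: $-1471$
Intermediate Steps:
$a{\left(n \right)} = 2 n \left(2 + n\right)$
$x{\left(E,I \right)} = \frac{5 E}{3}$ ($x{\left(E,I \right)} = - \frac{- 11 E + E}{6} = - \frac{\left(-10\right) E}{6} = \frac{5 E}{3}$)
$-1261 - x{\left(a{\left(7 \right)},-70 \right)} = -1261 - \frac{5 \cdot 2 \cdot 7 \left(2 + 7\right)}{3} = -1261 - \frac{5 \cdot 2 \cdot 7 \cdot 9}{3} = -1261 - \frac{5}{3} \cdot 126 = -1261 - 210 = -1471$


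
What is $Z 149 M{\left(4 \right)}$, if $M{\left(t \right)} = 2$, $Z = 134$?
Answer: $39932$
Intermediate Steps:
$Z 149 M{\left(4 \right)} = 134 \cdot 149 \cdot 2 = 19966 \cdot 2 = 39932$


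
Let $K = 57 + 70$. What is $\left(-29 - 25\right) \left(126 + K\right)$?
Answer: $-13662$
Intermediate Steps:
$K = 127$
$\left(-29 - 25\right) \left(126 + K\right) = \left(-29 - 25\right) \left(126 + 127\right) = \left(-29 - 25\right) 253 = \left(-54\right) 253 = -13662$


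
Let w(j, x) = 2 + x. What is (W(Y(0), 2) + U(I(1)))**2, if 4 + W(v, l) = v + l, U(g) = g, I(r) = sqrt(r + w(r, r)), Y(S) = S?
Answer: 0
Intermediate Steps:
I(r) = sqrt(2 + 2*r) (I(r) = sqrt(r + (2 + r)) = sqrt(2 + 2*r))
W(v, l) = -4 + l + v (W(v, l) = -4 + (v + l) = -4 + (l + v) = -4 + l + v)
(W(Y(0), 2) + U(I(1)))**2 = ((-4 + 2 + 0) + sqrt(2 + 2*1))**2 = (-2 + sqrt(2 + 2))**2 = (-2 + sqrt(4))**2 = (-2 + 2)**2 = 0**2 = 0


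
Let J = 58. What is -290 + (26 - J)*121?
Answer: -4162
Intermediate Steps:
-290 + (26 - J)*121 = -290 + (26 - 1*58)*121 = -290 + (26 - 58)*121 = -290 - 32*121 = -290 - 3872 = -4162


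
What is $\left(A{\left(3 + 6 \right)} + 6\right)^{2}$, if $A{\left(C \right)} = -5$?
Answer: $1$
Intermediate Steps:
$\left(A{\left(3 + 6 \right)} + 6\right)^{2} = \left(-5 + 6\right)^{2} = 1^{2} = 1$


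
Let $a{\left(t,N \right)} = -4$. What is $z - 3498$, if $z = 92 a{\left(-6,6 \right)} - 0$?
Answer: $-3866$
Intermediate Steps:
$z = -368$ ($z = 92 \left(-4\right) - 0 = -368 + 0 = -368$)
$z - 3498 = -368 - 3498 = -3866$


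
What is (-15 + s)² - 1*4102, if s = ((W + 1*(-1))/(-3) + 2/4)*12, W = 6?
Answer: -3261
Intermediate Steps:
s = -14 (s = ((6 + 1*(-1))/(-3) + 2/4)*12 = ((6 - 1)*(-⅓) + 2*(¼))*12 = (5*(-⅓) + ½)*12 = (-5/3 + ½)*12 = -7/6*12 = -14)
(-15 + s)² - 1*4102 = (-15 - 14)² - 1*4102 = (-29)² - 4102 = 841 - 4102 = -3261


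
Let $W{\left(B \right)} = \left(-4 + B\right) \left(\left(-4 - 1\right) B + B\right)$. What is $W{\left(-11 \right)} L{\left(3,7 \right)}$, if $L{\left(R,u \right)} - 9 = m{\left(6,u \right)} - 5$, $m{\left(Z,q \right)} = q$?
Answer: $-7260$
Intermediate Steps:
$W{\left(B \right)} = - 4 B \left(-4 + B\right)$ ($W{\left(B \right)} = \left(-4 + B\right) \left(- 5 B + B\right) = \left(-4 + B\right) \left(- 4 B\right) = - 4 B \left(-4 + B\right)$)
$L{\left(R,u \right)} = 4 + u$ ($L{\left(R,u \right)} = 9 + \left(u - 5\right) = 9 + \left(-5 + u\right) = 4 + u$)
$W{\left(-11 \right)} L{\left(3,7 \right)} = 4 \left(-11\right) \left(4 - -11\right) \left(4 + 7\right) = 4 \left(-11\right) \left(4 + 11\right) 11 = 4 \left(-11\right) 15 \cdot 11 = \left(-660\right) 11 = -7260$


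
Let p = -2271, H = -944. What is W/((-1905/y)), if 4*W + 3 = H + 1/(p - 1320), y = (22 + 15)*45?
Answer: 62912543/304038 ≈ 206.92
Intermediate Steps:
y = 1665 (y = 37*45 = 1665)
W = -1700339/7182 (W = -¾ + (-944 + 1/(-2271 - 1320))/4 = -¾ + (-944 + 1/(-3591))/4 = -¾ + (-944 - 1/3591)/4 = -¾ + (¼)*(-3389905/3591) = -¾ - 3389905/14364 = -1700339/7182 ≈ -236.75)
W/((-1905/y)) = -1700339/(7182*((-1905/1665))) = -1700339/(7182*((-1905*1/1665))) = -1700339/(7182*(-127/111)) = -1700339/7182*(-111/127) = 62912543/304038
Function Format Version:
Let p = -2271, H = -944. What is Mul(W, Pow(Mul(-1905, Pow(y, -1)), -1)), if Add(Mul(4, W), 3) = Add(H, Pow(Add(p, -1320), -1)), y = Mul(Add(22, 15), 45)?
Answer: Rational(62912543, 304038) ≈ 206.92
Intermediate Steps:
y = 1665 (y = Mul(37, 45) = 1665)
W = Rational(-1700339, 7182) (W = Add(Rational(-3, 4), Mul(Rational(1, 4), Add(-944, Pow(Add(-2271, -1320), -1)))) = Add(Rational(-3, 4), Mul(Rational(1, 4), Add(-944, Pow(-3591, -1)))) = Add(Rational(-3, 4), Mul(Rational(1, 4), Add(-944, Rational(-1, 3591)))) = Add(Rational(-3, 4), Mul(Rational(1, 4), Rational(-3389905, 3591))) = Add(Rational(-3, 4), Rational(-3389905, 14364)) = Rational(-1700339, 7182) ≈ -236.75)
Mul(W, Pow(Mul(-1905, Pow(y, -1)), -1)) = Mul(Rational(-1700339, 7182), Pow(Mul(-1905, Pow(1665, -1)), -1)) = Mul(Rational(-1700339, 7182), Pow(Mul(-1905, Rational(1, 1665)), -1)) = Mul(Rational(-1700339, 7182), Pow(Rational(-127, 111), -1)) = Mul(Rational(-1700339, 7182), Rational(-111, 127)) = Rational(62912543, 304038)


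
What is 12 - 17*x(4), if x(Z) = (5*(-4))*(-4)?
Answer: -1348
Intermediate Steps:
x(Z) = 80 (x(Z) = -20*(-4) = 80)
12 - 17*x(4) = 12 - 17*80 = 12 - 1360 = -1348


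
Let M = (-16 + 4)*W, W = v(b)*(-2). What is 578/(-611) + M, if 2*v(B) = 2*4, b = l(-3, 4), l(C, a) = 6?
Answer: 58078/611 ≈ 95.054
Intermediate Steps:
b = 6
v(B) = 4 (v(B) = (2*4)/2 = (1/2)*8 = 4)
W = -8 (W = 4*(-2) = -8)
M = 96 (M = (-16 + 4)*(-8) = -12*(-8) = 96)
578/(-611) + M = 578/(-611) + 96 = -1/611*578 + 96 = -578/611 + 96 = 58078/611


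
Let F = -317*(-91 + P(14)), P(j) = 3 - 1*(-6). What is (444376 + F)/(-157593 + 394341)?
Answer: 78395/39458 ≈ 1.9868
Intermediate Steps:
P(j) = 9 (P(j) = 3 + 6 = 9)
F = 25994 (F = -317*(-91 + 9) = -317*(-82) = 25994)
(444376 + F)/(-157593 + 394341) = (444376 + 25994)/(-157593 + 394341) = 470370/236748 = 470370*(1/236748) = 78395/39458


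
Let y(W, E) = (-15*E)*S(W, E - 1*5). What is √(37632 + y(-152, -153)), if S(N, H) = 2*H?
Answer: 2*I*√171897 ≈ 829.21*I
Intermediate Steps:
y(W, E) = -15*E*(-10 + 2*E) (y(W, E) = (-15*E)*(2*(E - 1*5)) = (-15*E)*(2*(E - 5)) = (-15*E)*(2*(-5 + E)) = (-15*E)*(-10 + 2*E) = -15*E*(-10 + 2*E))
√(37632 + y(-152, -153)) = √(37632 + 30*(-153)*(5 - 1*(-153))) = √(37632 + 30*(-153)*(5 + 153)) = √(37632 + 30*(-153)*158) = √(37632 - 725220) = √(-687588) = 2*I*√171897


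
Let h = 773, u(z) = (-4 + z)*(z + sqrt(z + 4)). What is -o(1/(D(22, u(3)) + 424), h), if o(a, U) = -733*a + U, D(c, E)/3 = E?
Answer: -132777031/172162 + 2199*sqrt(7)/172162 ≈ -771.20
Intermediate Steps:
u(z) = (-4 + z)*(z + sqrt(4 + z))
D(c, E) = 3*E
o(a, U) = U - 733*a
-o(1/(D(22, u(3)) + 424), h) = -(773 - 733/(3*(3**2 - 4*3 - 4*sqrt(4 + 3) + 3*sqrt(4 + 3)) + 424)) = -(773 - 733/(3*(9 - 12 - 4*sqrt(7) + 3*sqrt(7)) + 424)) = -(773 - 733/(3*(-3 - sqrt(7)) + 424)) = -(773 - 733/((-9 - 3*sqrt(7)) + 424)) = -(773 - 733/(415 - 3*sqrt(7))) = -773 + 733/(415 - 3*sqrt(7))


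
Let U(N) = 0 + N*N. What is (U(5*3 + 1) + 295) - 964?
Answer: -413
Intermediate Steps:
U(N) = N² (U(N) = 0 + N² = N²)
(U(5*3 + 1) + 295) - 964 = ((5*3 + 1)² + 295) - 964 = ((15 + 1)² + 295) - 964 = (16² + 295) - 964 = (256 + 295) - 964 = 551 - 964 = -413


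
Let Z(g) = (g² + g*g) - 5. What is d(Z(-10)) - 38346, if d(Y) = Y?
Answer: -38151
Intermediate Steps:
Z(g) = -5 + 2*g² (Z(g) = (g² + g²) - 5 = 2*g² - 5 = -5 + 2*g²)
d(Z(-10)) - 38346 = (-5 + 2*(-10)²) - 38346 = (-5 + 2*100) - 38346 = (-5 + 200) - 38346 = 195 - 38346 = -38151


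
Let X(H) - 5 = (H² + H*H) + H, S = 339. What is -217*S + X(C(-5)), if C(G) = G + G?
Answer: -73368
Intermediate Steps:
C(G) = 2*G
X(H) = 5 + H + 2*H² (X(H) = 5 + ((H² + H*H) + H) = 5 + ((H² + H²) + H) = 5 + (2*H² + H) = 5 + (H + 2*H²) = 5 + H + 2*H²)
-217*S + X(C(-5)) = -217*339 + (5 + 2*(-5) + 2*(2*(-5))²) = -73563 + (5 - 10 + 2*(-10)²) = -73563 + (5 - 10 + 2*100) = -73563 + (5 - 10 + 200) = -73563 + 195 = -73368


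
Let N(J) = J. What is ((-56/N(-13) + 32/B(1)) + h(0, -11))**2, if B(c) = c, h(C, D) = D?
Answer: 108241/169 ≈ 640.48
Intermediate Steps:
((-56/N(-13) + 32/B(1)) + h(0, -11))**2 = ((-56/(-13) + 32/1) - 11)**2 = ((-56*(-1/13) + 32*1) - 11)**2 = ((56/13 + 32) - 11)**2 = (472/13 - 11)**2 = (329/13)**2 = 108241/169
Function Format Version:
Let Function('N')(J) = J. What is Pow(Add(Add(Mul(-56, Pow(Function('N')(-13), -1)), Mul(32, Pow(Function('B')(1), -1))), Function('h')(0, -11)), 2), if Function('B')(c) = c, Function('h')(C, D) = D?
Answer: Rational(108241, 169) ≈ 640.48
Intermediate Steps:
Pow(Add(Add(Mul(-56, Pow(Function('N')(-13), -1)), Mul(32, Pow(Function('B')(1), -1))), Function('h')(0, -11)), 2) = Pow(Add(Add(Mul(-56, Pow(-13, -1)), Mul(32, Pow(1, -1))), -11), 2) = Pow(Add(Add(Mul(-56, Rational(-1, 13)), Mul(32, 1)), -11), 2) = Pow(Add(Add(Rational(56, 13), 32), -11), 2) = Pow(Add(Rational(472, 13), -11), 2) = Pow(Rational(329, 13), 2) = Rational(108241, 169)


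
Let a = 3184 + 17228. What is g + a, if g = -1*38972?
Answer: -18560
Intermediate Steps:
g = -38972
a = 20412
g + a = -38972 + 20412 = -18560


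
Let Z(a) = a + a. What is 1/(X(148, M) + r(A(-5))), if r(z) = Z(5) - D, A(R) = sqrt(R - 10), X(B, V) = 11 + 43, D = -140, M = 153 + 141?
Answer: 1/204 ≈ 0.0049020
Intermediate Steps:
M = 294
Z(a) = 2*a
X(B, V) = 54
A(R) = sqrt(-10 + R)
r(z) = 150 (r(z) = 2*5 - 1*(-140) = 10 + 140 = 150)
1/(X(148, M) + r(A(-5))) = 1/(54 + 150) = 1/204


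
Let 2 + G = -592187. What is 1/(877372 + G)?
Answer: 1/285183 ≈ 3.5065e-6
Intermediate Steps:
G = -592189 (G = -2 - 592187 = -592189)
1/(877372 + G) = 1/(877372 - 592189) = 1/285183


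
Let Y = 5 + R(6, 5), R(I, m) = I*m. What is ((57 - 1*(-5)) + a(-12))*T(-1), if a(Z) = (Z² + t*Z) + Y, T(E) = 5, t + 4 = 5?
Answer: 1145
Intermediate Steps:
t = 1 (t = -4 + 5 = 1)
Y = 35 (Y = 5 + 6*5 = 5 + 30 = 35)
a(Z) = 35 + Z + Z² (a(Z) = (Z² + 1*Z) + 35 = (Z² + Z) + 35 = (Z + Z²) + 35 = 35 + Z + Z²)
((57 - 1*(-5)) + a(-12))*T(-1) = ((57 - 1*(-5)) + (35 - 12 + (-12)²))*5 = ((57 + 5) + (35 - 12 + 144))*5 = (62 + 167)*5 = 229*5 = 1145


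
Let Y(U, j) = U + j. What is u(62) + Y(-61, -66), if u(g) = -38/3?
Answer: -419/3 ≈ -139.67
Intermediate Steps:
u(g) = -38/3 (u(g) = -38*⅓ = -38/3)
u(62) + Y(-61, -66) = -38/3 + (-61 - 66) = -38/3 - 127 = -419/3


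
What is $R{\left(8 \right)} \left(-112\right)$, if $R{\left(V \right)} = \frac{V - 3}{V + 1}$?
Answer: $- \frac{560}{9} \approx -62.222$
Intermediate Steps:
$R{\left(V \right)} = \frac{-3 + V}{1 + V}$
$R{\left(8 \right)} \left(-112\right) = \frac{-3 + 8}{1 + 8} \left(-112\right) = \frac{1}{9} \cdot 5 \left(-112\right) = \frac{5}{9} \left(-112\right) = - \frac{560}{9}$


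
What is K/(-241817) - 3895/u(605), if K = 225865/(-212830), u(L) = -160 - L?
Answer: 8018396018207/1574856910566 ≈ 5.0915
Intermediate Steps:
K = -45173/42566 (K = 225865*(-1/212830) = -45173/42566 ≈ -1.0612)
K/(-241817) - 3895/u(605) = -45173/42566/(-241817) - 3895/(-160 - 1*605) = -45173/42566*(-1/241817) - 3895/(-160 - 605) = 45173/10293182422 - 3895/(-765) = 45173/10293182422 - 3895*(-1/765) = 45173/10293182422 + 779/153 = 8018396018207/1574856910566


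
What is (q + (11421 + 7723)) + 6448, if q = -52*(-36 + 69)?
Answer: 23876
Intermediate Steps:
q = -1716 (q = -52*33 = -1716)
(q + (11421 + 7723)) + 6448 = (-1716 + (11421 + 7723)) + 6448 = (-1716 + 19144) + 6448 = 17428 + 6448 = 23876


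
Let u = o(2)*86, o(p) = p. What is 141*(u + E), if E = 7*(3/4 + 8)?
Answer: 131553/4 ≈ 32888.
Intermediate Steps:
u = 172 (u = 2*86 = 172)
E = 245/4 (E = 7*(3*(1/4) + 8) = 7*(3/4 + 8) = 7*(35/4) = 245/4 ≈ 61.250)
141*(u + E) = 141*(172 + 245/4) = 141*(933/4) = 131553/4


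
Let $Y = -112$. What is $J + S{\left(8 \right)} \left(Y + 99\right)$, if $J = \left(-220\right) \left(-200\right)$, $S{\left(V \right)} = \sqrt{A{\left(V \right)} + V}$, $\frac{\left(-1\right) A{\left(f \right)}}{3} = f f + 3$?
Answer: $44000 - 13 i \sqrt{193} \approx 44000.0 - 180.6 i$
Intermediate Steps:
$A{\left(f \right)} = -9 - 3 f^{2}$ ($A{\left(f \right)} = - 3 \left(f f + 3\right) = - 3 \left(f^{2} + 3\right) = - 3 \left(3 + f^{2}\right) = -9 - 3 f^{2}$)
$S{\left(V \right)} = \sqrt{-9 + V - 3 V^{2}}$ ($S{\left(V \right)} = \sqrt{\left(-9 - 3 V^{2}\right) + V} = \sqrt{-9 + V - 3 V^{2}}$)
$J = 44000$
$J + S{\left(8 \right)} \left(Y + 99\right) = 44000 + \sqrt{-9 + 8 - 3 \cdot 8^{2}} \left(-112 + 99\right) = 44000 + \sqrt{-9 + 8 - 192} \left(-13\right) = 44000 + \sqrt{-193} \left(-13\right) = 44000 + i \sqrt{193} \left(-13\right) = 44000 - 13 i \sqrt{193}$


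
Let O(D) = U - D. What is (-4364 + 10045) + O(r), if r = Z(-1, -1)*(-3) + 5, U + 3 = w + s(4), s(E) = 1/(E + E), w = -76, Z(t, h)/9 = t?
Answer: 44561/8 ≈ 5570.1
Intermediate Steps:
Z(t, h) = 9*t
s(E) = 1/(2*E)
U = -631/8 (U = -3 + (-76 + (½)/4) = -3 + (-76 + (½)*(¼)) = -3 + (-76 + ⅛) = -3 - 607/8 = -631/8 ≈ -78.875)
r = 32 (r = (9*(-1))*(-3) + 5 = -9*(-3) + 5 = 27 + 5 = 32)
O(D) = -631/8 - D
(-4364 + 10045) + O(r) = (-4364 + 10045) + (-631/8 - 1*32) = 5681 + (-631/8 - 32) = 5681 - 887/8 = 44561/8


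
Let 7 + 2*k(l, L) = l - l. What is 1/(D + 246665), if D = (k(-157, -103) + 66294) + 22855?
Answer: 2/671621 ≈ 2.9779e-6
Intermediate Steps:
k(l, L) = -7/2 (k(l, L) = -7/2 + (l - l)/2 = -7/2 + (½)*0 = -7/2 + 0 = -7/2)
D = 178291/2 (D = (-7/2 + 66294) + 22855 = 132581/2 + 22855 = 178291/2 ≈ 89146.)
1/(D + 246665) = 1/(178291/2 + 246665) = 1/(671621/2) = 2/671621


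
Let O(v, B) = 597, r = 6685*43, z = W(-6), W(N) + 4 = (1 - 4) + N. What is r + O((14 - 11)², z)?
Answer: 288052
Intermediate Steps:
W(N) = -7 + N (W(N) = -4 + ((1 - 4) + N) = -4 + (-3 + N) = -7 + N)
z = -13 (z = -7 - 6 = -13)
r = 287455
r + O((14 - 11)², z) = 287455 + 597 = 288052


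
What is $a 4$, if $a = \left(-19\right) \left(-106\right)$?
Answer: $8056$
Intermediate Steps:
$a = 2014$
$a 4 = 2014 \cdot 4 = 8056$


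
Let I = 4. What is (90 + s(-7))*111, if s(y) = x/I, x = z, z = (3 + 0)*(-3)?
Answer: 38961/4 ≈ 9740.3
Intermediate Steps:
z = -9 (z = 3*(-3) = -9)
x = -9
s(y) = -9/4
(90 + s(-7))*111 = (90 - 9/4)*111 = (351/4)*111 = 38961/4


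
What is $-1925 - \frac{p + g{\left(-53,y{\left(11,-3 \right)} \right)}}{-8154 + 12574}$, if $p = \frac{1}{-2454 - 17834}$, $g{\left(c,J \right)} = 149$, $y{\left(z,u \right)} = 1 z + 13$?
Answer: $- \frac{172623470911}{89672960} \approx -1925.0$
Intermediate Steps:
$y{\left(z,u \right)} = 13 + z$ ($y{\left(z,u \right)} = z + 13 = 13 + z$)
$p = - \frac{1}{20288}$ ($p = \frac{1}{-20288} = - \frac{1}{20288} \approx -4.929 \cdot 10^{-5}$)
$-1925 - \frac{p + g{\left(-53,y{\left(11,-3 \right)} \right)}}{-8154 + 12574} = -1925 - \frac{- \frac{1}{20288} + 149}{-8154 + 12574} = -1925 - \frac{3022911}{20288 \cdot 4420} = -1925 - \frac{3022911}{20288} \cdot \frac{1}{4420} = -1925 - \frac{3022911}{89672960} = - \frac{172623470911}{89672960}$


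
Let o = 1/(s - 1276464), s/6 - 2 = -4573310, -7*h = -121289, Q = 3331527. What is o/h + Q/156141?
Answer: 184184409694480723/8632299217178376 ≈ 21.337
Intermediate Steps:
h = 17327 (h = -1/7*(-121289) = 17327)
s = -27439848 (s = 12 + 6*(-4573310) = 12 - 27439860 = -27439848)
o = -1/28716312 (o = 1/(-27439848 - 1276464) = 1/(-28716312) = -1/28716312 ≈ -3.4823e-8)
o/h + Q/156141 = -1/28716312/17327 + 3331527/156141 = -1/28716312*1/17327 + 3331527*(1/156141) = -1/497567538024 + 1110509/52047 = 184184409694480723/8632299217178376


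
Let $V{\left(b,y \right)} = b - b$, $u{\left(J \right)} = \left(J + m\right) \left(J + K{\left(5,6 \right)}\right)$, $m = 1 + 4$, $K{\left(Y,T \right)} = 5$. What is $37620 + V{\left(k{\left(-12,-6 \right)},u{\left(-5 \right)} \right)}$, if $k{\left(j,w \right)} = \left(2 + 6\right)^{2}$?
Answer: $37620$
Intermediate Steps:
$k{\left(j,w \right)} = 64$ ($k{\left(j,w \right)} = 8^{2} = 64$)
$m = 5$
$u{\left(J \right)} = \left(5 + J\right)^{2}$ ($u{\left(J \right)} = \left(J + 5\right) \left(J + 5\right) = \left(5 + J\right) \left(5 + J\right) = \left(5 + J\right)^{2}$)
$V{\left(b,y \right)} = 0$
$37620 + V{\left(k{\left(-12,-6 \right)},u{\left(-5 \right)} \right)} = 37620 + 0 = 37620$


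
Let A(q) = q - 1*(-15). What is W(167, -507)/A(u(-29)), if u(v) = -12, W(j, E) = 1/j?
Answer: 1/501 ≈ 0.0019960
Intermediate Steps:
A(q) = 15 + q (A(q) = q + 15 = 15 + q)
W(167, -507)/A(u(-29)) = 1/(167*(15 - 12)) = (1/167)/3 = (1/167)*(⅓) = 1/501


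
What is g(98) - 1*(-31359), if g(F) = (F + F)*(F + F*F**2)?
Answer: 184524199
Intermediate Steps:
g(F) = 2*F*(F + F**3) (g(F) = (2*F)*(F + F**3) = 2*F*(F + F**3))
g(98) - 1*(-31359) = 2*98**2*(1 + 98**2) - 1*(-31359) = 2*9604*(1 + 9604) + 31359 = 2*9604*9605 + 31359 = 184492840 + 31359 = 184524199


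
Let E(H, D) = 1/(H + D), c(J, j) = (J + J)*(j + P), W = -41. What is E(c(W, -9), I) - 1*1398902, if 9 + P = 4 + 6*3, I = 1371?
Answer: -1459054785/1043 ≈ -1.3989e+6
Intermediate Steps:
P = 13 (P = -9 + (4 + 6*3) = -9 + (4 + 18) = -9 + 22 = 13)
c(J, j) = 2*J*(13 + j) (c(J, j) = (J + J)*(j + 13) = (2*J)*(13 + j) = 2*J*(13 + j))
E(H, D) = 1/(D + H)
E(c(W, -9), I) - 1*1398902 = 1/(1371 + 2*(-41)*(13 - 9)) - 1*1398902 = 1/(1371 + 2*(-41)*4) - 1398902 = 1/(1371 - 328) - 1398902 = 1/1043 - 1398902 = -1459054785/1043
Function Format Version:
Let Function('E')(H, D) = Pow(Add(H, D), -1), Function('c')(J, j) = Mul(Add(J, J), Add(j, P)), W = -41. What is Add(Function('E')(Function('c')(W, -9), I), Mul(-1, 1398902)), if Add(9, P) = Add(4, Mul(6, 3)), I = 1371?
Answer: Rational(-1459054785, 1043) ≈ -1.3989e+6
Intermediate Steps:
P = 13 (P = Add(-9, Add(4, Mul(6, 3))) = Add(-9, Add(4, 18)) = Add(-9, 22) = 13)
Function('c')(J, j) = Mul(2, J, Add(13, j)) (Function('c')(J, j) = Mul(Add(J, J), Add(j, 13)) = Mul(Mul(2, J), Add(13, j)) = Mul(2, J, Add(13, j)))
Function('E')(H, D) = Pow(Add(D, H), -1)
Add(Function('E')(Function('c')(W, -9), I), Mul(-1, 1398902)) = Add(Pow(Add(1371, Mul(2, -41, Add(13, -9))), -1), Mul(-1, 1398902)) = Add(Pow(Add(1371, Mul(2, -41, 4)), -1), -1398902) = Add(Pow(Add(1371, -328), -1), -1398902) = Add(Pow(1043, -1), -1398902) = Add(Rational(1, 1043), -1398902) = Rational(-1459054785, 1043)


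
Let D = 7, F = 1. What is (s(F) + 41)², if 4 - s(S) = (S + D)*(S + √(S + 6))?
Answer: 1817 - 592*√7 ≈ 250.72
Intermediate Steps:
s(S) = 4 - (7 + S)*(S + √(6 + S)) (s(S) = 4 - (S + 7)*(S + √(S + 6)) = 4 - (7 + S)*(S + √(6 + S)))
(s(F) + 41)² = ((4 - 1*1² - 7*1 - 7*√(6 + 1) - 1*1*√(6 + 1)) + 41)² = ((4 - 1*1 - 7 - 7*√7 - 1*1*√7) + 41)² = ((4 - 1 - 7 - 7*√7 - √7) + 41)² = ((-4 - 8*√7) + 41)² = (37 - 8*√7)²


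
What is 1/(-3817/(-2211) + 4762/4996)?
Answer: 502098/1345387 ≈ 0.37320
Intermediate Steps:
1/(-3817/(-2211) + 4762/4996) = 1/(-3817*(-1/2211) + 4762*(1/4996)) = 1/(347/201 + 2381/2498) = 1/(1345387/502098) = 502098/1345387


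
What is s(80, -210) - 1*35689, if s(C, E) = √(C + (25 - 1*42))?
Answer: -35689 + 3*√7 ≈ -35681.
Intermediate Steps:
s(C, E) = √(-17 + C) (s(C, E) = √(C + (25 - 42)) = √(C - 17) = √(-17 + C))
s(80, -210) - 1*35689 = √(-17 + 80) - 1*35689 = √63 - 35689 = 3*√7 - 35689 = -35689 + 3*√7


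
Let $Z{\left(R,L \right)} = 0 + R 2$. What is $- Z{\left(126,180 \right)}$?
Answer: $-252$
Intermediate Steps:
$Z{\left(R,L \right)} = 2 R$ ($Z{\left(R,L \right)} = 0 + 2 R = 2 R$)
$- Z{\left(126,180 \right)} = - 2 \cdot 126 = \left(-1\right) 252 = -252$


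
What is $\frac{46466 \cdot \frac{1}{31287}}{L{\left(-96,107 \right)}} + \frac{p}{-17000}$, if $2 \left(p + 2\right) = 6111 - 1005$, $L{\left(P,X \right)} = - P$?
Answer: $- \frac{429508697}{3191274000} \approx -0.13459$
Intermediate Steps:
$p = 2551$ ($p = -2 + \frac{6111 - 1005}{2} = -2 + \frac{1}{2} \cdot 5106 = -2 + 2553 = 2551$)
$\frac{46466 \cdot \frac{1}{31287}}{L{\left(-96,107 \right)}} + \frac{p}{-17000} = \frac{46466 \cdot \frac{1}{31287}}{\left(-1\right) \left(-96\right)} + \frac{2551}{-17000} = \frac{46466 \cdot \frac{1}{31287}}{96} + 2551 \left(- \frac{1}{17000}\right) = \frac{46466}{31287} \cdot \frac{1}{96} - \frac{2551}{17000} = \frac{23233}{1501776} - \frac{2551}{17000} = - \frac{429508697}{3191274000}$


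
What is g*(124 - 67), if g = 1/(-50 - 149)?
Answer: -57/199 ≈ -0.28643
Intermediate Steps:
g = -1/199 (g = 1/(-199) = -1/199 ≈ -0.0050251)
g*(124 - 67) = -(124 - 67)/199 = -1/199*57 = -57/199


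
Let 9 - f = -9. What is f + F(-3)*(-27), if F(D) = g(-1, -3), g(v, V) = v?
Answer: 45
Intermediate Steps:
f = 18 (f = 9 - 1*(-9) = 9 + 9 = 18)
F(D) = -1
f + F(-3)*(-27) = 18 - 1*(-27) = 18 + 27 = 45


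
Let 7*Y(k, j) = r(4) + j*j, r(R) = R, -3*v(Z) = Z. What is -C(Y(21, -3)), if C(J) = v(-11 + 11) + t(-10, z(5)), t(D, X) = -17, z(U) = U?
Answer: 17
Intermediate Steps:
v(Z) = -Z/3
Y(k, j) = 4/7 + j**2/7 (Y(k, j) = (4 + j*j)/7 = (4 + j**2)/7 = 4/7 + j**2/7)
C(J) = -17 (C(J) = -(-11 + 11)/3 - 17 = -1/3*0 - 17 = 0 - 17 = -17)
-C(Y(21, -3)) = -1*(-17) = 17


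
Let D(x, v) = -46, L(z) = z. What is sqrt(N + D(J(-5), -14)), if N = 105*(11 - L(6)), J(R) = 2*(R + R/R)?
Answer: sqrt(479) ≈ 21.886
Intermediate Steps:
J(R) = 2 + 2*R (J(R) = 2*(R + 1) = 2*(1 + R) = 2 + 2*R)
N = 525 (N = 105*(11 - 1*6) = 105*(11 - 6) = 105*5 = 525)
sqrt(N + D(J(-5), -14)) = sqrt(525 - 46) = sqrt(479)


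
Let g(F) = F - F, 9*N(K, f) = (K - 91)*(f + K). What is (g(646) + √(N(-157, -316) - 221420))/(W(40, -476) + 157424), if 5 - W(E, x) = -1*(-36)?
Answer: 2*I*√468869/472179 ≈ 0.0029003*I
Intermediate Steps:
W(E, x) = -31 (W(E, x) = 5 - (-1)*(-36) = 5 - 1*36 = 5 - 36 = -31)
N(K, f) = (-91 + K)*(K + f)/9 (N(K, f) = ((K - 91)*(f + K))/9 = ((-91 + K)*(K + f))/9 = (-91 + K)*(K + f)/9)
g(F) = 0
(g(646) + √(N(-157, -316) - 221420))/(W(40, -476) + 157424) = (0 + √((-91/9*(-157) - 91/9*(-316) + (⅑)*(-157)² + (⅑)*(-157)*(-316)) - 221420))/(-31 + 157424) = (0 + √((14287/9 + 28756/9 + (⅑)*24649 + 49612/9) - 221420))/157393 = (0 + √((14287/9 + 28756/9 + 24649/9 + 49612/9) - 221420))*(1/157393) = (0 + √(117304/9 - 221420))*(1/157393) = (0 + √(-1875476/9))*(1/157393) = (0 + 2*I*√468869/3)*(1/157393) = (2*I*√468869/3)*(1/157393) = 2*I*√468869/472179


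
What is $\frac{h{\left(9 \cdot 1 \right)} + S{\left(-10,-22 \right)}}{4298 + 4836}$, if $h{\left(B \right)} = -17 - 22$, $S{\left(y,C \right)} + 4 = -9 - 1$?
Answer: $- \frac{53}{9134} \approx -0.0058025$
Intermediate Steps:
$S{\left(y,C \right)} = -14$ ($S{\left(y,C \right)} = -4 - 10 = -14$)
$h{\left(B \right)} = -39$
$\frac{h{\left(9 \cdot 1 \right)} + S{\left(-10,-22 \right)}}{4298 + 4836} = \frac{-39 - 14}{4298 + 4836} = - \frac{53}{9134}$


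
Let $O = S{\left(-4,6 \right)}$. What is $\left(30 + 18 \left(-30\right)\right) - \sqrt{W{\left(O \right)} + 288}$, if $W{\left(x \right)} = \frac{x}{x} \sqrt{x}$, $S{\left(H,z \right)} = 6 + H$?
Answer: $-510 - \sqrt{288 + \sqrt{2}} \approx -527.01$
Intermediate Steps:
$O = 2$ ($O = 6 - 4 = 2$)
$W{\left(x \right)} = \sqrt{x}$ ($W{\left(x \right)} = 1 \sqrt{x} = \sqrt{x}$)
$\left(30 + 18 \left(-30\right)\right) - \sqrt{W{\left(O \right)} + 288} = \left(30 + 18 \left(-30\right)\right) - \sqrt{\sqrt{2} + 288} = \left(30 - 540\right) - \sqrt{288 + \sqrt{2}} = -510 - \sqrt{288 + \sqrt{2}}$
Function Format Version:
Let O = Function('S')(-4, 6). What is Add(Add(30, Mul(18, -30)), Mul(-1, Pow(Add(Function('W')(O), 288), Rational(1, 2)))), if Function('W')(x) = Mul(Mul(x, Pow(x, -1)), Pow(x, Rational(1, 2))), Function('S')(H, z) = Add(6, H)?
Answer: Add(-510, Mul(-1, Pow(Add(288, Pow(2, Rational(1, 2))), Rational(1, 2)))) ≈ -527.01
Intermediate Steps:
O = 2 (O = Add(6, -4) = 2)
Function('W')(x) = Pow(x, Rational(1, 2)) (Function('W')(x) = Mul(1, Pow(x, Rational(1, 2))) = Pow(x, Rational(1, 2)))
Add(Add(30, Mul(18, -30)), Mul(-1, Pow(Add(Function('W')(O), 288), Rational(1, 2)))) = Add(Add(30, Mul(18, -30)), Mul(-1, Pow(Add(Pow(2, Rational(1, 2)), 288), Rational(1, 2)))) = Add(Add(30, -540), Mul(-1, Pow(Add(288, Pow(2, Rational(1, 2))), Rational(1, 2)))) = Add(-510, Mul(-1, Pow(Add(288, Pow(2, Rational(1, 2))), Rational(1, 2))))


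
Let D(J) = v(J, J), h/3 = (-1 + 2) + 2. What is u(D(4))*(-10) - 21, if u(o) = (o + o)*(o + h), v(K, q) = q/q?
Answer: -221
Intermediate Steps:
v(K, q) = 1
h = 9 (h = 3*((-1 + 2) + 2) = 3*(1 + 2) = 3*3 = 9)
D(J) = 1
u(o) = 2*o*(9 + o) (u(o) = (o + o)*(o + 9) = (2*o)*(9 + o) = 2*o*(9 + o))
u(D(4))*(-10) - 21 = (2*1*(9 + 1))*(-10) - 21 = (2*1*10)*(-10) - 21 = 20*(-10) - 21 = -200 - 21 = -221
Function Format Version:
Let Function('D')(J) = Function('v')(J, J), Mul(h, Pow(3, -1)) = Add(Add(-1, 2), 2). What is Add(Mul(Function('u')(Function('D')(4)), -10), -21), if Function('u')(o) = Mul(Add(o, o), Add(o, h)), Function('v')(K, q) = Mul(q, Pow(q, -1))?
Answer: -221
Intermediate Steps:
Function('v')(K, q) = 1
h = 9 (h = Mul(3, Add(Add(-1, 2), 2)) = Mul(3, Add(1, 2)) = Mul(3, 3) = 9)
Function('D')(J) = 1
Function('u')(o) = Mul(2, o, Add(9, o)) (Function('u')(o) = Mul(Add(o, o), Add(o, 9)) = Mul(Mul(2, o), Add(9, o)) = Mul(2, o, Add(9, o)))
Add(Mul(Function('u')(Function('D')(4)), -10), -21) = Add(Mul(Mul(2, 1, Add(9, 1)), -10), -21) = Add(Mul(Mul(2, 1, 10), -10), -21) = Add(Mul(20, -10), -21) = Add(-200, -21) = -221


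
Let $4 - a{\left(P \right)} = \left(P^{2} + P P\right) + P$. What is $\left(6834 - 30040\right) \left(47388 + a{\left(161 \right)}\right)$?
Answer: $107002866$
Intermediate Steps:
$a{\left(P \right)} = 4 - P - 2 P^{2}$ ($a{\left(P \right)} = 4 - \left(\left(P^{2} + P P\right) + P\right) = 4 - \left(\left(P^{2} + P^{2}\right) + P\right) = 4 - \left(2 P^{2} + P\right) = 4 - \left(P + 2 P^{2}\right) = 4 - P - 2 P^{2}$)
$\left(6834 - 30040\right) \left(47388 + a{\left(161 \right)}\right) = \left(6834 - 30040\right) \left(47388 - \left(157 + 51842\right)\right) = - 23206 \left(47388 - 51999\right) = \left(-23206\right) \left(-4611\right) = 107002866$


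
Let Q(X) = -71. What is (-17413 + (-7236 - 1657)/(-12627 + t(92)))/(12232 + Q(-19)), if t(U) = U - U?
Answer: -219865058/153556947 ≈ -1.4318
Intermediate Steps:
t(U) = 0
(-17413 + (-7236 - 1657)/(-12627 + t(92)))/(12232 + Q(-19)) = (-17413 + (-7236 - 1657)/(-12627 + 0))/(12232 - 71) = (-17413 - 8893/(-12627))/12161 = (-17413 - 8893*(-1/12627))*(1/12161) = (-17413 + 8893/12627)*(1/12161) = -219865058/12627*1/12161 = -219865058/153556947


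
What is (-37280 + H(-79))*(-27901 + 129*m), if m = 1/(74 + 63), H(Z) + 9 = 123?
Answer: 142059899128/137 ≈ 1.0369e+9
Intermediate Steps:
H(Z) = 114 (H(Z) = -9 + 123 = 114)
m = 1/137 ≈ 0.0072993
(-37280 + H(-79))*(-27901 + 129*m) = (-37280 + 114)*(-27901 + 129*(1/137)) = -37166*(-27901 + 129/137) = -37166*(-3822308/137) = 142059899128/137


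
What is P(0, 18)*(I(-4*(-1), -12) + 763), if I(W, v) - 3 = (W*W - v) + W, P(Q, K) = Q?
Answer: 0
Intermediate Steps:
I(W, v) = 3 + W + W² - v (I(W, v) = 3 + ((W*W - v) + W) = 3 + ((W² - v) + W) = 3 + (W + W² - v) = 3 + W + W² - v)
P(0, 18)*(I(-4*(-1), -12) + 763) = 0*((3 - 4*(-1) + (-4*(-1))² - 1*(-12)) + 763) = 0*((3 + 4 + 4² + 12) + 763) = 0*((3 + 4 + 16 + 12) + 763) = 0*(35 + 763) = 0*798 = 0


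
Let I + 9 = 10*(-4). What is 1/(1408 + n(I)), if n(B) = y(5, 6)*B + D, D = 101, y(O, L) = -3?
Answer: 1/1656 ≈ 0.00060386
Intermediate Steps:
I = -49 (I = -9 + 10*(-4) = -9 - 40 = -49)
n(B) = 101 - 3*B (n(B) = -3*B + 101 = 101 - 3*B)
1/(1408 + n(I)) = 1/(1408 + (101 - 3*(-49))) = 1/(1408 + (101 + 147)) = 1/(1408 + 248) = 1/1656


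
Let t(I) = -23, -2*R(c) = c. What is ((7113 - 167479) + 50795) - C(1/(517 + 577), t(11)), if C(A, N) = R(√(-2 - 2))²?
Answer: -109570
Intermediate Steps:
R(c) = -c/2
C(A, N) = -1 (C(A, N) = (-√(-2 - 2)/2)² = (-I)² = -1)
((7113 - 167479) + 50795) - C(1/(517 + 577), t(11)) = ((7113 - 167479) + 50795) - 1*(-1) = (-160366 + 50795) + 1 = -109571 + 1 = -109570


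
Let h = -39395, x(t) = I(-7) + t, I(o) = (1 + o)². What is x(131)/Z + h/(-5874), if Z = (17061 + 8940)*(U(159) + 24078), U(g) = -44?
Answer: 2051521081699/305892482643 ≈ 6.7067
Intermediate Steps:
x(t) = 36 + t (x(t) = (1 - 7)² + t = (-6)² + t = 36 + t)
Z = 624908034 (Z = (17061 + 8940)*(-44 + 24078) = 26001*24034 = 624908034)
x(131)/Z + h/(-5874) = (36 + 131)/624908034 - 39395/(-5874) = 167*(1/624908034) - 39395*(-1/5874) = 167/624908034 + 39395/5874 = 2051521081699/305892482643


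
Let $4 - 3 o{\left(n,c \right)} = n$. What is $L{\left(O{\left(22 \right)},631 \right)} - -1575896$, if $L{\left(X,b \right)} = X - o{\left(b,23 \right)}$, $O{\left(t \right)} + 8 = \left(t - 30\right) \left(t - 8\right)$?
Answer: $1575985$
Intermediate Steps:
$O{\left(t \right)} = -8 + \left(-30 + t\right) \left(-8 + t\right)$ ($O{\left(t \right)} = -8 + \left(t - 30\right) \left(t - 8\right) = -8 + \left(-30 + t\right) \left(-8 + t\right)$)
$o{\left(n,c \right)} = \frac{4}{3} - \frac{n}{3}$
$L{\left(X,b \right)} = - \frac{4}{3} + X + \frac{b}{3}$ ($L{\left(X,b \right)} = X - \left(\frac{4}{3} - \frac{b}{3}\right) = X + \left(- \frac{4}{3} + \frac{b}{3}\right) = - \frac{4}{3} + X + \frac{b}{3}$)
$L{\left(O{\left(22 \right)},631 \right)} - -1575896 = \left(- \frac{4}{3} + \left(232 + 22^{2} - 836\right) + \frac{1}{3} \cdot 631\right) - -1575896 = \left(- \frac{4}{3} + \left(232 + 484 - 836\right) + \frac{631}{3}\right) + 1575896 = \left(- \frac{4}{3} - 120 + \frac{631}{3}\right) + 1575896 = 89 + 1575896 = 1575985$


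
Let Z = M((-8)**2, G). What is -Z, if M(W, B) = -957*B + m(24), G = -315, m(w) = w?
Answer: -301479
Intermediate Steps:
M(W, B) = 24 - 957*B (M(W, B) = -957*B + 24 = 24 - 957*B)
Z = 301479 (Z = 24 - 957*(-315) = 24 + 301455 = 301479)
-Z = -1*301479 = -301479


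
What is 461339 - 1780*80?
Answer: 318939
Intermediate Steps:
461339 - 1780*80 = 461339 - 142400 = 318939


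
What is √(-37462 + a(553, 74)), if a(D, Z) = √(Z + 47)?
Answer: I*√37451 ≈ 193.52*I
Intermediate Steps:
a(D, Z) = √(47 + Z)
√(-37462 + a(553, 74)) = √(-37462 + √(47 + 74)) = √(-37462 + √121) = √(-37462 + 11) = √(-37451) = I*√37451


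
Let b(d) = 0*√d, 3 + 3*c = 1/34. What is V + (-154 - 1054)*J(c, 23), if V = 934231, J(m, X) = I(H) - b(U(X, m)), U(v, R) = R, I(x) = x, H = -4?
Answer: 939063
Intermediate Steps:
c = -101/102 (c = -1 + (⅓)/34 = -1 + (⅓)*(1/34) = -1 + 1/102 = -101/102 ≈ -0.99020)
b(d) = 0
J(m, X) = -4 (J(m, X) = -4 - 1*0 = -4 + 0 = -4)
V + (-154 - 1054)*J(c, 23) = 934231 + (-154 - 1054)*(-4) = 934231 - 1208*(-4) = 934231 + 4832 = 939063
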